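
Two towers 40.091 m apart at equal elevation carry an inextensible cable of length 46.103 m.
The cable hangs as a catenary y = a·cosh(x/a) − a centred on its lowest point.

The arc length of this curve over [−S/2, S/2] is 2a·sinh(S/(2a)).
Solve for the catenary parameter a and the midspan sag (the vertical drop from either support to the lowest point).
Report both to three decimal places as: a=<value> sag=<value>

seed: a₀ = √(S³/(24(L−S))) = √(40.091³/(24·6.012)) = 21.132712
iter 1: u=0.948553  f(a)=+2.763e-01  f'(a)=-6.218e-01  a ← 21.132712 − (+2.763e-01/-6.218e-01) = 21.577089
iter 2: u=0.929018  f(a)=+8.957e-03  f'(a)=-5.821e-01  a ← 21.577089 − (+8.957e-03/-5.821e-01) = 21.592476
iter 3: u=0.928356  f(a)=+1.011e-05  f'(a)=-5.808e-01  a ← 21.592476 − (+1.011e-05/-5.808e-01) = 21.592493
iter 4: u=0.928355  f(a)=+1.290e-11  f'(a)=-5.808e-01  a ← 21.592493 − (+1.290e-11/-5.808e-01) = 21.592493
iter 5: u=0.928355  f(a)=-7.105e-15  f'(a)=-5.808e-01  a ← 21.592493 − (-7.105e-15/-5.808e-01) = 21.592493
converged: |Δa| < 1e-12 after 5 iterations
sag = a·(cosh(S/(2a)) − 1) = 21.592493·(cosh(0.928355) − 1) = 9.992431
T_max/T_min = cosh(S/(2a)) = 1.462773

a=21.592 sag=9.992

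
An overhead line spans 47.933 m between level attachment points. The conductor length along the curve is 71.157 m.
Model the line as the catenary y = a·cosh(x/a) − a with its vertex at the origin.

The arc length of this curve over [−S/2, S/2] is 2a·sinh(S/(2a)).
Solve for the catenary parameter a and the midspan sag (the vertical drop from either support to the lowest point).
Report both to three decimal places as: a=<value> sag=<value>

seed: a₀ = √(S³/(24(L−S))) = √(47.933³/(24·23.224)) = 14.056519
iter 1: u=1.705010  f(a)=+3.619e+00  f'(a)=-4.370e+00  a ← 14.056519 − (+3.619e+00/-4.370e+00) = 14.884619
iter 2: u=1.610152  f(a)=+3.445e-01  f'(a)=-3.575e+00  a ← 14.884619 − (+3.445e-01/-3.575e+00) = 14.980984
iter 3: u=1.599795  f(a)=+3.845e-03  f'(a)=-3.495e+00  a ← 14.980984 − (+3.845e-03/-3.495e+00) = 14.982084
iter 4: u=1.599677  f(a)=+4.911e-07  f'(a)=-3.494e+00  a ← 14.982084 − (+4.911e-07/-3.494e+00) = 14.982084
iter 5: u=1.599677  f(a)=+0.000e+00  f'(a)=-3.494e+00  a ← 14.982084 − (+0.000e+00/-3.494e+00) = 14.982084
converged: |Δa| < 1e-12 after 5 iterations
sag = a·(cosh(S/(2a)) − 1) = 14.982084·(cosh(1.599677) − 1) = 23.622223
T_max/T_min = cosh(S/(2a)) = 2.576698

a=14.982 sag=23.622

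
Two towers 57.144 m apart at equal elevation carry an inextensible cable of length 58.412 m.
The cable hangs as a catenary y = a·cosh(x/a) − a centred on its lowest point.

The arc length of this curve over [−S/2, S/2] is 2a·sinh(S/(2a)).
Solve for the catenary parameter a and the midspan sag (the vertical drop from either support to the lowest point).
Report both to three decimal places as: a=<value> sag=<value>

a=78.565 sag=5.253

seed: a₀ = √(S³/(24(L−S))) = √(57.144³/(24·1.268)) = 78.305219
iter 1: u=0.364880  f(a)=+8.468e-03  f'(a)=-3.282e-02  a ← 78.305219 − (+8.468e-03/-3.282e-02) = 78.563229
iter 2: u=0.363682  f(a)=+4.203e-05  f'(a)=-3.249e-02  a ← 78.563229 − (+4.203e-05/-3.249e-02) = 78.564522
iter 3: u=0.363676  f(a)=+1.047e-09  f'(a)=-3.249e-02  a ← 78.564522 − (+1.047e-09/-3.249e-02) = 78.564523
iter 4: u=0.363676  f(a)=+7.105e-15  f'(a)=-3.249e-02  a ← 78.564523 − (+7.105e-15/-3.249e-02) = 78.564523
converged: |Δa| < 1e-12 after 4 iterations
sag = a·(cosh(S/(2a)) − 1) = 78.564523·(cosh(0.363676) − 1) = 5.252985
T_max/T_min = cosh(S/(2a)) = 1.066862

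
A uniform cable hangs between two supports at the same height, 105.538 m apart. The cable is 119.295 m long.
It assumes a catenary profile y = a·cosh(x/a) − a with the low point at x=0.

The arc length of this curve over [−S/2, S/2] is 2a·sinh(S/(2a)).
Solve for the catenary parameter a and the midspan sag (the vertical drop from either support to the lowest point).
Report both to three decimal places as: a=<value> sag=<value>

seed: a₀ = √(S³/(24(L−S))) = √(105.538³/(24·13.757)) = 59.668593
iter 1: u=0.884368  f(a)=+5.481e-01  f'(a)=-4.982e-01  a ← 59.668593 − (+5.481e-01/-4.982e-01) = 60.768754
iter 2: u=0.868357  f(a)=+1.553e-02  f'(a)=-4.703e-01  a ← 60.768754 − (+1.553e-02/-4.703e-01) = 60.801765
iter 3: u=0.867886  f(a)=+1.326e-05  f'(a)=-4.695e-01  a ← 60.801765 − (+1.326e-05/-4.695e-01) = 60.801793
iter 4: u=0.867886  f(a)=+9.706e-12  f'(a)=-4.695e-01  a ← 60.801793 − (+9.706e-12/-4.695e-01) = 60.801793
converged: |Δa| < 1e-12 after 4 iterations
sag = a·(cosh(S/(2a)) − 1) = 60.801793·(cosh(0.867886) − 1) = 24.372630
T_max/T_min = cosh(S/(2a)) = 1.400854

a=60.802 sag=24.373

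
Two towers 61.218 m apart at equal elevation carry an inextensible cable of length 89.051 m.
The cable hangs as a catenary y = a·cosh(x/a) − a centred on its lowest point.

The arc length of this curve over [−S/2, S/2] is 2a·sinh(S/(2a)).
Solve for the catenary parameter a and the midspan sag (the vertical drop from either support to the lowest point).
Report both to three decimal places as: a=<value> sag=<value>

seed: a₀ = √(S³/(24(L−S))) = √(61.218³/(24·27.833)) = 18.532460
iter 1: u=1.651643  f(a)=+4.052e+00  f'(a)=-3.907e+00  a ← 18.532460 − (+4.052e+00/-3.907e+00) = 19.569671
iter 2: u=1.564104  f(a)=+3.651e-01  f'(a)=-3.232e+00  a ← 19.569671 − (+3.651e-01/-3.232e+00) = 19.682630
iter 3: u=1.555128  f(a)=+3.611e-03  f'(a)=-3.168e+00  a ← 19.682630 − (+3.611e-03/-3.168e+00) = 19.683770
iter 4: u=1.555037  f(a)=+3.611e-07  f'(a)=-3.168e+00  a ← 19.683770 − (+3.611e-07/-3.168e+00) = 19.683770
iter 5: u=1.555037  f(a)=+2.842e-14  f'(a)=-3.168e+00  a ← 19.683770 − (+2.842e-14/-3.168e+00) = 19.683770
converged: |Δa| < 1e-12 after 5 iterations
sag = a·(cosh(S/(2a)) − 1) = 19.683770·(cosh(1.555037) − 1) = 28.998578
T_max/T_min = cosh(S/(2a)) = 2.473223

a=19.684 sag=28.999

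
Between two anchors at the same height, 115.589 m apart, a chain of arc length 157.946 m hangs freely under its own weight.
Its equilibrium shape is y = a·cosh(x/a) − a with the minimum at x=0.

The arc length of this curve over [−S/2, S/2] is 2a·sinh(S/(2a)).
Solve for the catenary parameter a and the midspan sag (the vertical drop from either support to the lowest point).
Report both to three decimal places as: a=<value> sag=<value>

a=40.961 sag=48.003

seed: a₀ = √(S³/(24(L−S))) = √(115.589³/(24·42.357)) = 38.976832
iter 1: u=1.482791  f(a)=+4.908e+00  f'(a)=-2.690e+00  a ← 38.976832 − (+4.908e+00/-2.690e+00) = 40.801022
iter 2: u=1.416496  f(a)=+3.656e-01  f'(a)=-2.303e+00  a ← 40.801022 − (+3.656e-01/-2.303e+00) = 40.959747
iter 3: u=1.411007  f(a)=+2.389e-03  f'(a)=-2.273e+00  a ← 40.959747 − (+2.389e-03/-2.273e+00) = 40.960798
iter 4: u=1.410971  f(a)=+1.035e-07  f'(a)=-2.273e+00  a ← 40.960798 − (+1.035e-07/-2.273e+00) = 40.960798
iter 5: u=1.410971  f(a)=+0.000e+00  f'(a)=-2.273e+00  a ← 40.960798 − (+0.000e+00/-2.273e+00) = 40.960798
converged: |Δa| < 1e-12 after 5 iterations
sag = a·(cosh(S/(2a)) − 1) = 40.960798·(cosh(1.410971) − 1) = 48.002800
T_max/T_min = cosh(S/(2a)) = 2.171921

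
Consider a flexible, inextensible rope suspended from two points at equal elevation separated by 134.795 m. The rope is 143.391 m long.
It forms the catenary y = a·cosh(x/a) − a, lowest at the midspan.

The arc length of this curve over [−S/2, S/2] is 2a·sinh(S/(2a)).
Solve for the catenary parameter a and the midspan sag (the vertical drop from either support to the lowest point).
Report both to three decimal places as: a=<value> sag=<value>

a=109.985 sag=21.305

seed: a₀ = √(S³/(24(L−S))) = √(134.795³/(24·8.596)) = 108.957430
iter 1: u=0.618567  f(a)=+1.660e-01  f'(a)=-1.639e-01  a ← 108.957430 − (+1.660e-01/-1.639e-01) = 109.969948
iter 2: u=0.612872  f(a)=+2.342e-03  f'(a)=-1.593e-01  a ← 109.969948 − (+2.342e-03/-1.593e-01) = 109.984647
iter 3: u=0.612790  f(a)=+4.811e-07  f'(a)=-1.592e-01  a ← 109.984647 − (+4.811e-07/-1.592e-01) = 109.984650
iter 4: u=0.612790  f(a)=+2.842e-14  f'(a)=-1.592e-01  a ← 109.984650 − (+2.842e-14/-1.592e-01) = 109.984650
converged: |Δa| < 1e-12 after 4 iterations
sag = a·(cosh(S/(2a)) − 1) = 109.984650·(cosh(0.612790) − 1) = 21.304603
T_max/T_min = cosh(S/(2a)) = 1.193705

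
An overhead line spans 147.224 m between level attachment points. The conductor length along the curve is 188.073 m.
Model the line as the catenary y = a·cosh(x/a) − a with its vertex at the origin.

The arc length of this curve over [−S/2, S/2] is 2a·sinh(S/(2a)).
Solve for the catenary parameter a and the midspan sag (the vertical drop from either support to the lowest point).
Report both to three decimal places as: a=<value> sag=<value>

seed: a₀ = √(S³/(24(L−S))) = √(147.224³/(24·40.849)) = 57.052093
iter 1: u=1.290259  f(a)=+3.538e+00  f'(a)=-1.685e+00  a ← 57.052093 − (+3.538e+00/-1.685e+00) = 59.151882
iter 2: u=1.244457  f(a)=+2.047e-01  f'(a)=-1.495e+00  a ← 59.151882 − (+2.047e-01/-1.495e+00) = 59.288800
iter 3: u=1.241584  f(a)=+7.784e-04  f'(a)=-1.484e+00  a ← 59.288800 − (+7.784e-04/-1.484e+00) = 59.289325
iter 4: u=1.241573  f(a)=+1.135e-08  f'(a)=-1.484e+00  a ← 59.289325 − (+1.135e-08/-1.484e+00) = 59.289325
iter 5: u=1.241573  f(a)=-2.842e-14  f'(a)=-1.484e+00  a ← 59.289325 − (-2.842e-14/-1.484e+00) = 59.289325
converged: |Δa| < 1e-12 after 5 iterations
sag = a·(cosh(S/(2a)) − 1) = 59.289325·(cosh(1.241573) − 1) = 51.877610
T_max/T_min = cosh(S/(2a)) = 1.874991

a=59.289 sag=51.878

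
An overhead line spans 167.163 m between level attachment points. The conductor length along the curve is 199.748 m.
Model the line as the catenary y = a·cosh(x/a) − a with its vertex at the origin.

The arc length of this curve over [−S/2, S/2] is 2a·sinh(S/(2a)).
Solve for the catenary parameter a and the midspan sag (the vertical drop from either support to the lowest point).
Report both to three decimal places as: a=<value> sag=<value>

a=79.450 sag=48.171

seed: a₀ = √(S³/(24(L−S))) = √(167.163³/(24·32.585)) = 77.285096
iter 1: u=1.081470  f(a)=+1.959e+00  f'(a)=-9.461e-01  a ← 77.285096 − (+1.959e+00/-9.461e-01) = 79.356251
iter 2: u=1.053244  f(a)=+8.153e-02  f'(a)=-8.688e-01  a ← 79.356251 − (+8.153e-02/-8.688e-01) = 79.450091
iter 3: u=1.052000  f(a)=+1.547e-04  f'(a)=-8.655e-01  a ← 79.450091 − (+1.547e-04/-8.655e-01) = 79.450269
iter 4: u=1.051998  f(a)=+5.596e-10  f'(a)=-8.655e-01  a ← 79.450269 − (+5.596e-10/-8.655e-01) = 79.450269
iter 5: u=1.051998  f(a)=+0.000e+00  f'(a)=-8.655e-01  a ← 79.450269 − (+0.000e+00/-8.655e-01) = 79.450269
converged: |Δa| < 1e-12 after 5 iterations
sag = a·(cosh(S/(2a)) − 1) = 79.450269·(cosh(1.051998) − 1) = 48.170893
T_max/T_min = cosh(S/(2a)) = 1.606302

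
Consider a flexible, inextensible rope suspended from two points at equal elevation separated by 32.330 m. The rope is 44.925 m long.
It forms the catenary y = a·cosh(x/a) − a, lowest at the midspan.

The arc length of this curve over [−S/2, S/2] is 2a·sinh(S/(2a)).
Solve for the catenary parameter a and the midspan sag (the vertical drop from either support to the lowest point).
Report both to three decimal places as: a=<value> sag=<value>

seed: a₀ = √(S³/(24(L−S))) = √(32.330³/(24·12.595)) = 10.573137
iter 1: u=1.528875  f(a)=+1.557e+00  f'(a)=-2.988e+00  a ← 10.573137 − (+1.557e+00/-2.988e+00) = 11.094123
iter 2: u=1.457078  f(a)=+1.225e-01  f'(a)=-2.535e+00  a ← 11.094123 − (+1.225e-01/-2.535e+00) = 11.142434
iter 3: u=1.450760  f(a)=+9.007e-04  f'(a)=-2.498e+00  a ← 11.142434 − (+9.007e-04/-2.498e+00) = 11.142794
iter 4: u=1.450713  f(a)=+4.953e-08  f'(a)=-2.497e+00  a ← 11.142794 − (+4.953e-08/-2.497e+00) = 11.142794
iter 5: u=1.450713  f(a)=+7.105e-15  f'(a)=-2.497e+00  a ← 11.142794 − (+7.105e-15/-2.497e+00) = 11.142794
converged: |Δa| < 1e-12 after 5 iterations
sag = a·(cosh(S/(2a)) − 1) = 11.142794·(cosh(1.450713) − 1) = 13.931610
T_max/T_min = cosh(S/(2a)) = 2.250280

a=11.143 sag=13.932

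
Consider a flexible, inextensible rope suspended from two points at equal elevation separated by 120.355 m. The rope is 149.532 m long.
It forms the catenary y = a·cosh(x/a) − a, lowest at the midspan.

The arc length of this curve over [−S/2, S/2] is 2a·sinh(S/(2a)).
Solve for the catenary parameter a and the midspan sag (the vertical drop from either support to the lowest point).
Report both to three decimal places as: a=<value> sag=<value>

seed: a₀ = √(S³/(24(L−S))) = √(120.355³/(24·29.177)) = 49.896521
iter 1: u=1.206046  f(a)=+2.197e+00  f'(a)=-1.349e+00  a ← 49.896521 − (+2.197e+00/-1.349e+00) = 51.525480
iter 2: u=1.167917  f(a)=+1.122e-01  f'(a)=-1.214e+00  a ← 51.525480 − (+1.122e-01/-1.214e+00) = 51.617868
iter 3: u=1.165827  f(a)=+3.273e-04  f'(a)=-1.207e+00  a ← 51.617868 − (+3.273e-04/-1.207e+00) = 51.618139
iter 4: u=1.165821  f(a)=+2.803e-09  f'(a)=-1.207e+00  a ← 51.618139 − (+2.803e-09/-1.207e+00) = 51.618139
iter 5: u=1.165821  f(a)=+0.000e+00  f'(a)=-1.207e+00  a ← 51.618139 − (+0.000e+00/-1.207e+00) = 51.618139
converged: |Δa| < 1e-12 after 5 iterations
sag = a·(cosh(S/(2a)) − 1) = 51.618139·(cosh(1.165821) − 1) = 39.235518
T_max/T_min = cosh(S/(2a)) = 1.760111

a=51.618 sag=39.236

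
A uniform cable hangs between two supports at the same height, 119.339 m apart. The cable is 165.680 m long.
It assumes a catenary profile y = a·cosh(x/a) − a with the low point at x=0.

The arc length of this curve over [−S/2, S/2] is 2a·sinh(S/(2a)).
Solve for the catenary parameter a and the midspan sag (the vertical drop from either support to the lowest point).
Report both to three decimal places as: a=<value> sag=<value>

a=41.192 sag=51.324

seed: a₀ = √(S³/(24(L−S))) = √(119.339³/(24·46.341)) = 39.091764
iter 1: u=1.526396  f(a)=+5.708e+00  f'(a)=-2.971e+00  a ← 39.091764 − (+5.708e+00/-2.971e+00) = 41.012769
iter 2: u=1.454901  f(a)=+4.477e-01  f'(a)=-2.522e+00  a ← 41.012769 − (+4.477e-01/-2.522e+00) = 41.190301
iter 3: u=1.448630  f(a)=+3.273e-03  f'(a)=-2.485e+00  a ← 41.190301 − (+3.273e-03/-2.485e+00) = 41.191617
iter 4: u=1.448584  f(a)=+1.777e-07  f'(a)=-2.485e+00  a ← 41.191617 − (+1.777e-07/-2.485e+00) = 41.191618
iter 5: u=1.448584  f(a)=+0.000e+00  f'(a)=-2.485e+00  a ← 41.191618 − (+0.000e+00/-2.485e+00) = 41.191618
converged: |Δa| < 1e-12 after 5 iterations
sag = a·(cosh(S/(2a)) − 1) = 41.191618·(cosh(1.448584) − 1) = 51.324408
T_max/T_min = cosh(S/(2a)) = 2.245992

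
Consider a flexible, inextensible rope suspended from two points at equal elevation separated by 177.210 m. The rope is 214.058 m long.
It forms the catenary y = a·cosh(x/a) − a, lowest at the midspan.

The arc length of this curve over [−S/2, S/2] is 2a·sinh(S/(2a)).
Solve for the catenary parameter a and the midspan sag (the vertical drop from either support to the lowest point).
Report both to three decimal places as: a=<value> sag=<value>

seed: a₀ = √(S³/(24(L−S))) = √(177.210³/(24·36.848)) = 79.326767
iter 1: u=1.116962  f(a)=+2.368e+00  f'(a)=-1.050e+00  a ← 79.326767 − (+2.368e+00/-1.050e+00) = 81.581618
iter 2: u=1.086090  f(a)=+1.047e-01  f'(a)=-9.592e-01  a ← 81.581618 − (+1.047e-01/-9.592e-01) = 81.690796
iter 3: u=1.084639  f(a)=+2.258e-04  f'(a)=-9.551e-01  a ← 81.690796 − (+2.258e-04/-9.551e-01) = 81.691033
iter 4: u=1.084636  f(a)=+1.055e-09  f'(a)=-9.550e-01  a ← 81.691033 − (+1.055e-09/-9.550e-01) = 81.691033
iter 5: u=1.084636  f(a)=+0.000e+00  f'(a)=-9.550e-01  a ← 81.691033 − (+0.000e+00/-9.550e-01) = 81.691033
converged: |Δa| < 1e-12 after 5 iterations
sag = a·(cosh(S/(2a)) − 1) = 81.691033·(cosh(1.084636) − 1) = 52.951574
T_max/T_min = cosh(S/(2a)) = 1.648193

a=81.691 sag=52.952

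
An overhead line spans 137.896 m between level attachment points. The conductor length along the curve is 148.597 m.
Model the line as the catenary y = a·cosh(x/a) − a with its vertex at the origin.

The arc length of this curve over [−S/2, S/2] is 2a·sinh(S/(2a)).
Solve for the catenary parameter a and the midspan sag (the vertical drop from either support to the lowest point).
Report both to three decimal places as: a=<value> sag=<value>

a=102.199 sag=24.153

seed: a₀ = √(S³/(24(L−S))) = √(137.896³/(24·10.701)) = 101.043807
iter 1: u=0.682358  f(a)=+2.519e-01  f'(a)=-2.218e-01  a ← 101.043807 − (+2.519e-01/-2.218e-01) = 102.179351
iter 2: u=0.674774  f(a)=+4.309e-03  f'(a)=-2.143e-01  a ← 102.179351 − (+4.309e-03/-2.143e-01) = 102.199460
iter 3: u=0.674642  f(a)=+1.310e-06  f'(a)=-2.142e-01  a ← 102.199460 − (+1.310e-06/-2.142e-01) = 102.199466
iter 4: u=0.674641  f(a)=+1.137e-13  f'(a)=-2.142e-01  a ← 102.199466 − (+1.137e-13/-2.142e-01) = 102.199466
converged: |Δa| < 1e-12 after 4 iterations
sag = a·(cosh(S/(2a)) − 1) = 102.199466·(cosh(0.674641) − 1) = 24.153207
T_max/T_min = cosh(S/(2a)) = 1.236334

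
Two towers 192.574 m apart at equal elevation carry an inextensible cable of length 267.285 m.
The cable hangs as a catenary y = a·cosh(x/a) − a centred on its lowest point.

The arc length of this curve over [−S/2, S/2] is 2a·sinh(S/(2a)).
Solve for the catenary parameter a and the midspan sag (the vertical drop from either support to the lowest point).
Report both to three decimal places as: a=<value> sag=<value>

a=66.497 sag=82.775

seed: a₀ = √(S³/(24(L−S))) = √(192.574³/(24·74.711)) = 63.110058
iter 1: u=1.525700  f(a)=+9.193e+00  f'(a)=-2.967e+00  a ← 63.110058 − (+9.193e+00/-2.967e+00) = 66.208976
iter 2: u=1.454289  f(a)=+7.205e-01  f'(a)=-2.518e+00  a ← 66.208976 − (+7.205e-01/-2.518e+00) = 66.495095
iter 3: u=1.448032  f(a)=+5.258e-03  f'(a)=-2.482e+00  a ← 66.495095 − (+5.258e-03/-2.482e+00) = 66.497214
iter 4: u=1.447985  f(a)=+2.845e-07  f'(a)=-2.481e+00  a ← 66.497214 − (+2.845e-07/-2.481e+00) = 66.497214
iter 5: u=1.447985  f(a)=-5.684e-14  f'(a)=-2.481e+00  a ← 66.497214 − (-5.684e-14/-2.481e+00) = 66.497214
converged: |Δa| < 1e-12 after 5 iterations
sag = a·(cosh(S/(2a)) − 1) = 66.497214·(cosh(1.447985) − 1) = 82.775012
T_max/T_min = cosh(S/(2a)) = 2.244789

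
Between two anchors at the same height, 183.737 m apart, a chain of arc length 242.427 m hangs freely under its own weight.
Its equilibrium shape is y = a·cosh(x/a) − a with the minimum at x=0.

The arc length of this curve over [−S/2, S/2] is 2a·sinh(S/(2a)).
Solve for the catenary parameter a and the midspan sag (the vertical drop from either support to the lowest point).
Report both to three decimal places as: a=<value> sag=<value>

a=69.331 sag=70.309

seed: a₀ = √(S³/(24(L−S))) = √(183.737³/(24·58.690)) = 66.360134
iter 1: u=1.384393  f(a)=+5.888e+00  f'(a)=-2.132e+00  a ← 66.360134 − (+5.888e+00/-2.132e+00) = 69.121865
iter 2: u=1.329080  f(a)=+3.875e-01  f'(a)=-1.860e+00  a ← 69.121865 − (+3.875e-01/-1.860e+00) = 69.330232
iter 3: u=1.325086  f(a)=+1.940e-03  f'(a)=-1.841e+00  a ← 69.330232 − (+1.940e-03/-1.841e+00) = 69.331286
iter 4: u=1.325066  f(a)=+4.916e-08  f'(a)=-1.841e+00  a ← 69.331286 − (+4.916e-08/-1.841e+00) = 69.331286
iter 5: u=1.325066  f(a)=+2.842e-14  f'(a)=-1.841e+00  a ← 69.331286 − (+2.842e-14/-1.841e+00) = 69.331286
converged: |Δa| < 1e-12 after 5 iterations
sag = a·(cosh(S/(2a)) − 1) = 69.331286·(cosh(1.325066) − 1) = 70.309467
T_max/T_min = cosh(S/(2a)) = 2.014109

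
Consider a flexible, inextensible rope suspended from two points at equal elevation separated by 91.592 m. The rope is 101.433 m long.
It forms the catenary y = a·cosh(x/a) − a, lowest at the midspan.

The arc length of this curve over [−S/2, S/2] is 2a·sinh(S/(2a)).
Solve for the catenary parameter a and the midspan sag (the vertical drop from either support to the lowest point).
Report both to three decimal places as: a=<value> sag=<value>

a=57.935 sag=19.063

seed: a₀ = √(S³/(24(L−S))) = √(91.592³/(24·9.841)) = 57.037578
iter 1: u=0.802909  f(a)=+3.221e-01  f'(a)=-3.678e-01  a ← 57.037578 − (+3.221e-01/-3.678e-01) = 57.913296
iter 2: u=0.790768  f(a)=+7.568e-03  f'(a)=-3.507e-01  a ← 57.913296 − (+7.568e-03/-3.507e-01) = 57.934875
iter 3: u=0.790474  f(a)=+4.401e-06  f'(a)=-3.503e-01  a ← 57.934875 − (+4.401e-06/-3.503e-01) = 57.934887
iter 4: u=0.790474  f(a)=+1.492e-12  f'(a)=-3.503e-01  a ← 57.934887 − (+1.492e-12/-3.503e-01) = 57.934887
converged: |Δa| < 1e-12 after 4 iterations
sag = a·(cosh(S/(2a)) − 1) = 57.934887·(cosh(0.790474) − 1) = 19.062610
T_max/T_min = cosh(S/(2a)) = 1.329035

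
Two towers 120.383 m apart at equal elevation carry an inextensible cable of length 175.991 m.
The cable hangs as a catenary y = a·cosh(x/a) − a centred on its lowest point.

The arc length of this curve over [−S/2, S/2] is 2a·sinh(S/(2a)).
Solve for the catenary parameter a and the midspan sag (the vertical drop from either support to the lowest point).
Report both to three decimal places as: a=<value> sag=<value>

a=38.434 sag=57.589

seed: a₀ = √(S³/(24(L−S))) = √(120.383³/(24·55.608)) = 36.155426
iter 1: u=1.664799  f(a)=+8.235e+00  f'(a)=-4.017e+00  a ← 36.155426 − (+8.235e+00/-4.017e+00) = 38.205136
iter 2: u=1.575482  f(a)=+7.522e-01  f'(a)=-3.314e+00  a ← 38.205136 − (+7.522e-01/-3.314e+00) = 38.432084
iter 3: u=1.566178  f(a)=+7.668e-03  f'(a)=-3.247e+00  a ← 38.432084 − (+7.668e-03/-3.247e+00) = 38.434446
iter 4: u=1.566082  f(a)=+8.151e-07  f'(a)=-3.246e+00  a ← 38.434446 − (+8.151e-07/-3.246e+00) = 38.434446
iter 5: u=1.566082  f(a)=+5.684e-14  f'(a)=-3.246e+00  a ← 38.434446 − (+5.684e-14/-3.246e+00) = 38.434446
converged: |Δa| < 1e-12 after 5 iterations
sag = a·(cosh(S/(2a)) − 1) = 38.434446·(cosh(1.566082) − 1) = 57.588544
T_max/T_min = cosh(S/(2a)) = 2.498358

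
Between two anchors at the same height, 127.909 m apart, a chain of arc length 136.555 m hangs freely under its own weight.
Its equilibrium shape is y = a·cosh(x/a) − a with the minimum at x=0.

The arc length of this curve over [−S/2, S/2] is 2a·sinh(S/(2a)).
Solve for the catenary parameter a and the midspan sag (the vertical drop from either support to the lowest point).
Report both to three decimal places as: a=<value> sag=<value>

seed: a₀ = √(S³/(24(L−S))) = √(127.909³/(24·8.646)) = 100.424209
iter 1: u=0.636843  f(a)=+1.770e-01  f'(a)=-1.793e-01  a ← 100.424209 − (+1.770e-01/-1.793e-01) = 101.411688
iter 2: u=0.630642  f(a)=+2.645e-03  f'(a)=-1.740e-01  a ← 101.411688 − (+2.645e-03/-1.740e-01) = 101.426894
iter 3: u=0.630548  f(a)=+6.104e-07  f'(a)=-1.739e-01  a ← 101.426894 − (+6.104e-07/-1.739e-01) = 101.426897
iter 4: u=0.630548  f(a)=+2.842e-14  f'(a)=-1.739e-01  a ← 101.426897 − (+2.842e-14/-1.739e-01) = 101.426897
converged: |Δa| < 1e-12 after 4 iterations
sag = a·(cosh(S/(2a)) − 1) = 101.426897·(cosh(0.630548) − 1) = 20.840157
T_max/T_min = cosh(S/(2a)) = 1.205470

a=101.427 sag=20.840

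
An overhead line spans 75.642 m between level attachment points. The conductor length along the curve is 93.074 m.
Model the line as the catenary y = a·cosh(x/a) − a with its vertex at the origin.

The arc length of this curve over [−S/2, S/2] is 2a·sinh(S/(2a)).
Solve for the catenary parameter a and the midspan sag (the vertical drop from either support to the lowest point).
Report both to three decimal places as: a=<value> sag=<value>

seed: a₀ = √(S³/(24(L−S))) = √(75.642³/(24·17.432)) = 32.163646
iter 1: u=1.175893  f(a)=+1.246e+00  f'(a)=-1.241e+00  a ← 32.163646 − (+1.246e+00/-1.241e+00) = 33.167028
iter 2: u=1.140319  f(a)=+6.066e-02  f'(a)=-1.123e+00  a ← 33.167028 − (+6.066e-02/-1.123e+00) = 33.221040
iter 3: u=1.138465  f(a)=+1.602e-04  f'(a)=-1.117e+00  a ← 33.221040 − (+1.602e-04/-1.117e+00) = 33.221183
iter 4: u=1.138460  f(a)=+1.124e-09  f'(a)=-1.117e+00  a ← 33.221183 − (+1.124e-09/-1.117e+00) = 33.221183
iter 5: u=1.138460  f(a)=-1.421e-14  f'(a)=-1.117e+00  a ← 33.221183 − (-1.421e-14/-1.117e+00) = 33.221183
converged: |Δa| < 1e-12 after 5 iterations
sag = a·(cosh(S/(2a)) − 1) = 33.221183·(cosh(1.138460) − 1) = 23.956954
T_max/T_min = cosh(S/(2a)) = 1.721135

a=33.221 sag=23.957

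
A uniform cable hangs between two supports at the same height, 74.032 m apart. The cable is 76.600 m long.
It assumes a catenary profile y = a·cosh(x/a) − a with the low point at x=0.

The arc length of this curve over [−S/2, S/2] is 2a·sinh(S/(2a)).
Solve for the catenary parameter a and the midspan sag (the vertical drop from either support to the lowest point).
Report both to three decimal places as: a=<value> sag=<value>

a=81.557 sag=8.545

seed: a₀ = √(S³/(24(L−S))) = √(74.032³/(24·2.568)) = 81.138335
iter 1: u=0.456209  f(a)=+2.686e-02  f'(a)=-6.463e-02  a ← 81.138335 − (+2.686e-02/-6.463e-02) = 81.553895
iter 2: u=0.453884  f(a)=+2.077e-04  f'(a)=-6.363e-02  a ← 81.553895 − (+2.077e-04/-6.363e-02) = 81.557160
iter 3: u=0.453866  f(a)=+1.264e-08  f'(a)=-6.362e-02  a ← 81.557160 − (+1.264e-08/-6.362e-02) = 81.557160
iter 4: u=0.453866  f(a)=-1.421e-14  f'(a)=-6.362e-02  a ← 81.557160 − (-1.421e-14/-6.362e-02) = 81.557160
converged: |Δa| < 1e-12 after 4 iterations
sag = a·(cosh(S/(2a)) − 1) = 81.557160·(cosh(0.453866) − 1) = 8.545339
T_max/T_min = cosh(S/(2a)) = 1.104777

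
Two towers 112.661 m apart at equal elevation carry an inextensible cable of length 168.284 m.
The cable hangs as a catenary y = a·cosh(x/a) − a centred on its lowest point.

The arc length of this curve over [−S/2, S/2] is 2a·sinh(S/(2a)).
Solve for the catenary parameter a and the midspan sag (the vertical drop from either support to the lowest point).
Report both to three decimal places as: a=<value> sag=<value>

seed: a₀ = √(S³/(24(L−S))) = √(112.661³/(24·55.623)) = 32.728611
iter 1: u=1.721139  f(a)=+8.844e+00  f'(a)=-4.519e+00  a ← 32.728611 − (+8.844e+00/-4.519e+00) = 34.685956
iter 2: u=1.624015  f(a)=+8.555e-01  f'(a)=-3.683e+00  a ← 34.685956 − (+8.555e-01/-3.683e+00) = 34.918241
iter 3: u=1.613211  f(a)=+9.898e-03  f'(a)=-3.598e+00  a ← 34.918241 − (+9.898e-03/-3.598e+00) = 34.920992
iter 4: u=1.613084  f(a)=+1.359e-06  f'(a)=-3.597e+00  a ← 34.920992 − (+1.359e-06/-3.597e+00) = 34.920992
iter 5: u=1.613084  f(a)=+0.000e+00  f'(a)=-3.597e+00  a ← 34.920992 − (+0.000e+00/-3.597e+00) = 34.920992
converged: |Δa| < 1e-12 after 5 iterations
sag = a·(cosh(S/(2a)) − 1) = 34.920992·(cosh(1.613084) − 1) = 56.179786
T_max/T_min = cosh(S/(2a)) = 2.608768

a=34.921 sag=56.180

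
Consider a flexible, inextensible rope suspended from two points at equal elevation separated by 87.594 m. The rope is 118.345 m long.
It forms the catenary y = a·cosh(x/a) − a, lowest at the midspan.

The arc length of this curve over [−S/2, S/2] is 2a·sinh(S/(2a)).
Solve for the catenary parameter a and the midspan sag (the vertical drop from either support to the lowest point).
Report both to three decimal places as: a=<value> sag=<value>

seed: a₀ = √(S³/(24(L−S))) = √(87.594³/(24·30.751)) = 30.177016
iter 1: u=1.451336  f(a)=+3.406e+00  f'(a)=-2.501e+00  a ← 30.177016 − (+3.406e+00/-2.501e+00) = 31.538890
iter 2: u=1.388667  f(a)=+2.441e-01  f'(a)=-2.154e+00  a ← 31.538890 − (+2.441e-01/-2.154e+00) = 31.652223
iter 3: u=1.383694  f(a)=+1.468e-03  f'(a)=-2.128e+00  a ← 31.652223 − (+1.468e-03/-2.128e+00) = 31.652913
iter 4: u=1.383664  f(a)=+5.383e-08  f'(a)=-2.128e+00  a ← 31.652913 − (+5.383e-08/-2.128e+00) = 31.652913
iter 5: u=1.383664  f(a)=+0.000e+00  f'(a)=-2.128e+00  a ← 31.652913 − (+0.000e+00/-2.128e+00) = 31.652913
converged: |Δa| < 1e-12 after 5 iterations
sag = a·(cosh(S/(2a)) − 1) = 31.652913·(cosh(1.383664) − 1) = 35.453656
T_max/T_min = cosh(S/(2a)) = 2.120076

a=31.653 sag=35.454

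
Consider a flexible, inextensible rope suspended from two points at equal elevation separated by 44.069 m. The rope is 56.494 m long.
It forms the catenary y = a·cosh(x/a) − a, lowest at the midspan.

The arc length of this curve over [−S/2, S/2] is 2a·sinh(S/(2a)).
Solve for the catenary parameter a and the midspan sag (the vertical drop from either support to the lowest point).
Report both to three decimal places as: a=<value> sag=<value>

a=17.616 sag=15.674

seed: a₀ = √(S³/(24(L−S))) = √(44.069³/(24·12.425)) = 16.941270
iter 1: u=1.300640  f(a)=+1.094e+00  f'(a)=-1.730e+00  a ← 16.941270 − (+1.094e+00/-1.730e+00) = 17.573645
iter 2: u=1.253838  f(a)=+6.425e-02  f'(a)=-1.533e+00  a ← 17.573645 − (+6.425e-02/-1.533e+00) = 17.615569
iter 3: u=1.250854  f(a)=+2.521e-04  f'(a)=-1.521e+00  a ← 17.615569 − (+2.521e-04/-1.521e+00) = 17.615735
iter 4: u=1.250842  f(a)=+3.915e-09  f'(a)=-1.521e+00  a ← 17.615735 − (+3.915e-09/-1.521e+00) = 17.615735
iter 5: u=1.250842  f(a)=-7.105e-15  f'(a)=-1.521e+00  a ← 17.615735 − (-7.105e-15/-1.521e+00) = 17.615735
converged: |Δa| < 1e-12 after 5 iterations
sag = a·(cosh(S/(2a)) − 1) = 17.615735·(cosh(1.250842) − 1) = 15.674010
T_max/T_min = cosh(S/(2a)) = 1.889773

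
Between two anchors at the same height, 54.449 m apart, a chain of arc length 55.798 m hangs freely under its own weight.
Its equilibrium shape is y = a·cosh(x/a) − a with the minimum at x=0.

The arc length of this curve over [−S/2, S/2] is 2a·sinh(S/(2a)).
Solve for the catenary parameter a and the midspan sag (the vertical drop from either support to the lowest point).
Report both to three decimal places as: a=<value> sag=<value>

a=70.872 sag=5.294

seed: a₀ = √(S³/(24(L−S))) = √(54.449³/(24·1.349)) = 70.611147
iter 1: u=0.385555  f(a)=+1.006e-02  f'(a)=-3.878e-02  a ← 70.611147 − (+1.006e-02/-3.878e-02) = 70.870614
iter 2: u=0.384144  f(a)=+5.573e-05  f'(a)=-3.835e-02  a ← 70.870614 − (+5.573e-05/-3.835e-02) = 70.872067
iter 3: u=0.384136  f(a)=+1.731e-09  f'(a)=-3.835e-02  a ← 70.872067 − (+1.731e-09/-3.835e-02) = 70.872067
iter 4: u=0.384136  f(a)=+0.000e+00  f'(a)=-3.835e-02  a ← 70.872067 − (+0.000e+00/-3.835e-02) = 70.872067
converged: |Δa| < 1e-12 after 4 iterations
sag = a·(cosh(S/(2a)) − 1) = 70.872067·(cosh(0.384136) − 1) = 5.293569
T_max/T_min = cosh(S/(2a)) = 1.074692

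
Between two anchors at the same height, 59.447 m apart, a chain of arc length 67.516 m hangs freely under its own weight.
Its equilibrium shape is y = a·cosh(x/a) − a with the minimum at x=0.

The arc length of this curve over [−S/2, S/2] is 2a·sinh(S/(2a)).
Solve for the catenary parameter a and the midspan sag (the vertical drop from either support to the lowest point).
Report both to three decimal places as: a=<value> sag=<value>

seed: a₀ = √(S³/(24(L−S))) = √(59.447³/(24·8.069)) = 32.936651
iter 1: u=0.902445  f(a)=+3.350e-01  f'(a)=-5.311e-01  a ← 32.936651 − (+3.350e-01/-5.311e-01) = 33.567503
iter 2: u=0.885484  f(a)=+9.867e-03  f'(a)=-5.002e-01  a ← 33.567503 − (+9.867e-03/-5.002e-01) = 33.587231
iter 3: u=0.884964  f(a)=+9.136e-06  f'(a)=-4.993e-01  a ← 33.587231 − (+9.136e-06/-4.993e-01) = 33.587249
iter 4: u=0.884964  f(a)=+7.844e-12  f'(a)=-4.993e-01  a ← 33.587249 − (+7.844e-12/-4.993e-01) = 33.587249
converged: |Δa| < 1e-12 after 4 iterations
sag = a·(cosh(S/(2a)) − 1) = 33.587249·(cosh(0.884964) − 1) = 14.033186
T_max/T_min = cosh(S/(2a)) = 1.417813

a=33.587 sag=14.033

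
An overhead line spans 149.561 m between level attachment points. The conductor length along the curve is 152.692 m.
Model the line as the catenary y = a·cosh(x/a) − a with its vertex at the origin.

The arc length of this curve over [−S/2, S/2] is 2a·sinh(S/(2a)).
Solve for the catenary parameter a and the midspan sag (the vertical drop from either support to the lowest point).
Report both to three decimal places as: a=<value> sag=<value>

a=211.658 sag=13.348

seed: a₀ = √(S³/(24(L−S))) = √(149.561³/(24·3.131)) = 210.998995
iter 1: u=0.354412  f(a)=+1.972e-02  f'(a)=-3.005e-02  a ← 210.998995 − (+1.972e-02/-3.005e-02) = 211.655276
iter 2: u=0.353313  f(a)=+9.240e-05  f'(a)=-2.977e-02  a ← 211.655276 − (+9.240e-05/-2.977e-02) = 211.658380
iter 3: u=0.353308  f(a)=+2.049e-09  f'(a)=-2.977e-02  a ← 211.658380 − (+2.049e-09/-2.977e-02) = 211.658380
iter 4: u=0.353308  f(a)=+0.000e+00  f'(a)=-2.977e-02  a ← 211.658380 − (+0.000e+00/-2.977e-02) = 211.658380
converged: |Δa| < 1e-12 after 4 iterations
sag = a·(cosh(S/(2a)) − 1) = 211.658380·(cosh(0.353308) − 1) = 13.348246
T_max/T_min = cosh(S/(2a)) = 1.063065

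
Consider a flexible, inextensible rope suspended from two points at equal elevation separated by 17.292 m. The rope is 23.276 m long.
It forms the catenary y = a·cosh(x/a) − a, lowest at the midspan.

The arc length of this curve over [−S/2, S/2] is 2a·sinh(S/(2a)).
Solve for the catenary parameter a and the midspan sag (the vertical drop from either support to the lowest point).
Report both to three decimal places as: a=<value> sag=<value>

seed: a₀ = √(S³/(24(L−S))) = √(17.292³/(24·5.984)) = 6.000210
iter 1: u=1.440950  f(a)=+6.529e-01  f'(a)=-2.441e+00  a ← 6.000210 − (+6.529e-01/-2.441e+00) = 6.267700
iter 2: u=1.379453  f(a)=+4.619e-02  f'(a)=-2.106e+00  a ← 6.267700 − (+4.619e-02/-2.106e+00) = 6.289631
iter 3: u=1.374643  f(a)=+2.702e-04  f'(a)=-2.082e+00  a ← 6.289631 − (+2.702e-04/-2.082e+00) = 6.289761
iter 4: u=1.374615  f(a)=+9.366e-09  f'(a)=-2.082e+00  a ← 6.289761 − (+9.366e-09/-2.082e+00) = 6.289761
iter 5: u=1.374615  f(a)=+3.553e-15  f'(a)=-2.082e+00  a ← 6.289761 − (+3.553e-15/-2.082e+00) = 6.289761
converged: |Δa| < 1e-12 after 5 iterations
sag = a·(cosh(S/(2a)) − 1) = 6.289761·(cosh(1.374615) − 1) = 6.939152
T_max/T_min = cosh(S/(2a)) = 2.103246

a=6.290 sag=6.939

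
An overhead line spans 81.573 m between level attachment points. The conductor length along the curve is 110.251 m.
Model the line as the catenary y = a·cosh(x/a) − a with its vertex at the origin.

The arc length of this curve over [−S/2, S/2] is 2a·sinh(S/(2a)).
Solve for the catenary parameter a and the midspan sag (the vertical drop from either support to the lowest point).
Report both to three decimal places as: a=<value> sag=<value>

a=29.458 sag=33.045

seed: a₀ = √(S³/(24(L−S))) = √(81.573³/(24·28.678)) = 28.082748
iter 1: u=1.452369  f(a)=+3.181e+00  f'(a)=-2.507e+00  a ← 28.082748 − (+3.181e+00/-2.507e+00) = 29.351643
iter 2: u=1.389581  f(a)=+2.283e-01  f'(a)=-2.159e+00  a ← 29.351643 − (+2.283e-01/-2.159e+00) = 29.457396
iter 3: u=1.384593  f(a)=+1.377e-03  f'(a)=-2.133e+00  a ← 29.457396 − (+1.377e-03/-2.133e+00) = 29.458041
iter 4: u=1.384563  f(a)=+5.076e-08  f'(a)=-2.133e+00  a ← 29.458041 − (+5.076e-08/-2.133e+00) = 29.458041
iter 5: u=1.384563  f(a)=+0.000e+00  f'(a)=-2.133e+00  a ← 29.458041 − (+0.000e+00/-2.133e+00) = 29.458041
converged: |Δa| < 1e-12 after 5 iterations
sag = a·(cosh(S/(2a)) − 1) = 29.458041·(cosh(1.384563) − 1) = 33.044734
T_max/T_min = cosh(S/(2a)) = 2.121756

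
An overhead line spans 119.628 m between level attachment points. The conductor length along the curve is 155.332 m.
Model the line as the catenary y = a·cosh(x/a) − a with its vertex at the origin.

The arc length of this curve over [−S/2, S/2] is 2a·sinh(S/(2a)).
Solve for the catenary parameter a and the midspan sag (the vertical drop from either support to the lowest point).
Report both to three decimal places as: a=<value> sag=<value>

seed: a₀ = √(S³/(24(L−S))) = √(119.628³/(24·35.704)) = 44.697703
iter 1: u=1.338190  f(a)=+3.337e+00  f'(a)=-1.903e+00  a ← 44.697703 − (+3.337e+00/-1.903e+00) = 46.451428
iter 2: u=1.287668  f(a)=+2.064e-01  f'(a)=-1.674e+00  a ← 46.451428 − (+2.064e-01/-1.674e+00) = 46.574752
iter 3: u=1.284258  f(a)=+9.053e-04  f'(a)=-1.659e+00  a ← 46.574752 − (+9.053e-04/-1.659e+00) = 46.575297
iter 4: u=1.284243  f(a)=+1.758e-08  f'(a)=-1.659e+00  a ← 46.575297 − (+1.758e-08/-1.659e+00) = 46.575297
iter 5: u=1.284243  f(a)=+0.000e+00  f'(a)=-1.659e+00  a ← 46.575297 − (+0.000e+00/-1.659e+00) = 46.575297
converged: |Δa| < 1e-12 after 5 iterations
sag = a·(cosh(S/(2a)) − 1) = 46.575297·(cosh(1.284243) − 1) = 43.985544
T_max/T_min = cosh(S/(2a)) = 1.944396

a=46.575 sag=43.986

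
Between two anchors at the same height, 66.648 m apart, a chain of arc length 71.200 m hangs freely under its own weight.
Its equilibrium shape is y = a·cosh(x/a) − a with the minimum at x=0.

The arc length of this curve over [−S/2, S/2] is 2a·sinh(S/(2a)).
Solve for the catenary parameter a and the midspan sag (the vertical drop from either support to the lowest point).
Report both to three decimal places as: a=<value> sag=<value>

a=52.581 sag=10.918

seed: a₀ = √(S³/(24(L−S))) = √(66.648³/(24·4.552)) = 52.056376
iter 1: u=0.640152  f(a)=+9.418e-02  f'(a)=-1.822e-01  a ← 52.056376 − (+9.418e-02/-1.822e-01) = 52.573420
iter 2: u=0.633856  f(a)=+1.422e-03  f'(a)=-1.767e-01  a ← 52.573420 − (+1.422e-03/-1.767e-01) = 52.581465
iter 3: u=0.633759  f(a)=+3.349e-07  f'(a)=-1.766e-01  a ← 52.581465 − (+3.349e-07/-1.766e-01) = 52.581467
iter 4: u=0.633759  f(a)=+4.263e-14  f'(a)=-1.766e-01  a ← 52.581467 − (+4.263e-14/-1.766e-01) = 52.581467
converged: |Δa| < 1e-12 after 4 iterations
sag = a·(cosh(S/(2a)) − 1) = 52.581467·(cosh(0.633759) − 1) = 10.917908
T_max/T_min = cosh(S/(2a)) = 1.207638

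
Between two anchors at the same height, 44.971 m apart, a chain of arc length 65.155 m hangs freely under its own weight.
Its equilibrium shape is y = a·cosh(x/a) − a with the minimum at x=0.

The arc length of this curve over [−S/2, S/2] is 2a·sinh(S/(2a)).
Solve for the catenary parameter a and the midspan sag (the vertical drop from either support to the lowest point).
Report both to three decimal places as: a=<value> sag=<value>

a=14.543 sag=21.133

seed: a₀ = √(S³/(24(L−S))) = √(44.971³/(24·20.184)) = 13.702177
iter 1: u=1.641017  f(a)=+2.899e+00  f'(a)=-3.820e+00  a ← 13.702177 − (+2.899e+00/-3.820e+00) = 14.461045
iter 2: u=1.554901  f(a)=+2.582e-01  f'(a)=-3.167e+00  a ← 14.461045 − (+2.582e-01/-3.167e+00) = 14.542587
iter 3: u=1.546183  f(a)=+2.492e-03  f'(a)=-3.106e+00  a ← 14.542587 − (+2.492e-03/-3.106e+00) = 14.543389
iter 4: u=1.546098  f(a)=+2.371e-07  f'(a)=-3.105e+00  a ← 14.543389 − (+2.371e-07/-3.105e+00) = 14.543389
iter 5: u=1.546098  f(a)=+1.421e-14  f'(a)=-3.105e+00  a ← 14.543389 − (+1.421e-14/-3.105e+00) = 14.543389
converged: |Δa| < 1e-12 after 5 iterations
sag = a·(cosh(S/(2a)) − 1) = 14.543389·(cosh(1.546098) − 1) = 21.132985
T_max/T_min = cosh(S/(2a)) = 2.453099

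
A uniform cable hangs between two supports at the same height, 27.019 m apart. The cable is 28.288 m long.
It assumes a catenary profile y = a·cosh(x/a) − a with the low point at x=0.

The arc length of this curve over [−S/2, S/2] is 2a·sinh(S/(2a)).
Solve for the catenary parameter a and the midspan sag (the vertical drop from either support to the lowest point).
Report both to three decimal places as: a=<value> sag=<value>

a=25.626 sag=3.644

seed: a₀ = √(S³/(24(L−S))) = √(27.019³/(24·1.269)) = 25.448810
iter 1: u=0.530850  f(a)=+1.800e-02  f'(a)=-1.026e-01  a ← 25.448810 − (+1.800e-02/-1.026e-01) = 25.624310
iter 2: u=0.527214  f(a)=+1.879e-04  f'(a)=-1.004e-01  a ← 25.624310 − (+1.879e-04/-1.004e-01) = 25.626181
iter 3: u=0.527176  f(a)=+2.096e-08  f'(a)=-1.004e-01  a ← 25.626181 − (+2.096e-08/-1.004e-01) = 25.626181
iter 4: u=0.527176  f(a)=+0.000e+00  f'(a)=-1.004e-01  a ← 25.626181 − (+0.000e+00/-1.004e-01) = 25.626181
converged: |Δa| < 1e-12 after 4 iterations
sag = a·(cosh(S/(2a)) − 1) = 25.626181·(cosh(0.527176) − 1) = 3.644178
T_max/T_min = cosh(S/(2a)) = 1.142205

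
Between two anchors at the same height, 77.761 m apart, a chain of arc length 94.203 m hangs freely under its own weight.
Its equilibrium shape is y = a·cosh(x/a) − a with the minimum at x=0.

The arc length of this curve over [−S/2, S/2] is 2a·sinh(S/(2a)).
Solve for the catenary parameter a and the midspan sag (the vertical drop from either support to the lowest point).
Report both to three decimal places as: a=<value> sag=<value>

seed: a₀ = √(S³/(24(L−S))) = √(77.761³/(24·16.442)) = 34.519128
iter 1: u=1.126347  f(a)=+1.075e+00  f'(a)=-1.079e+00  a ← 34.519128 − (+1.075e+00/-1.079e+00) = 35.515360
iter 2: u=1.094752  f(a)=+4.830e-02  f'(a)=-9.841e-01  a ← 35.515360 − (+4.830e-02/-9.841e-01) = 35.564435
iter 3: u=1.093241  f(a)=+1.076e-04  f'(a)=-9.797e-01  a ← 35.564435 − (+1.076e-04/-9.797e-01) = 35.564544
iter 4: u=1.093238  f(a)=+5.370e-10  f'(a)=-9.797e-01  a ← 35.564544 − (+5.370e-10/-9.797e-01) = 35.564544
iter 5: u=1.093238  f(a)=+0.000e+00  f'(a)=-9.797e-01  a ← 35.564544 − (+0.000e+00/-9.797e-01) = 35.564544
converged: |Δa| < 1e-12 after 5 iterations
sag = a·(cosh(S/(2a)) − 1) = 35.564544·(cosh(1.093238) − 1) = 23.455690
T_max/T_min = cosh(S/(2a)) = 1.659525

a=35.565 sag=23.456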